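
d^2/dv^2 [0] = 0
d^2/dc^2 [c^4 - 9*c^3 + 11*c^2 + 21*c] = 12*c^2 - 54*c + 22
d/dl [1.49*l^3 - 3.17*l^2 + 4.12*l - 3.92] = 4.47*l^2 - 6.34*l + 4.12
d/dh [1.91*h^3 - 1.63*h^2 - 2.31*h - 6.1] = 5.73*h^2 - 3.26*h - 2.31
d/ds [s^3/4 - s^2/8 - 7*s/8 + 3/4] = 3*s^2/4 - s/4 - 7/8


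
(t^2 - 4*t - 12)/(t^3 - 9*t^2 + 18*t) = (t + 2)/(t*(t - 3))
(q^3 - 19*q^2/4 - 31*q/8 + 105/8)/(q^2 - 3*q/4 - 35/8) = (2*q^2 - 13*q + 15)/(2*q - 5)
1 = 1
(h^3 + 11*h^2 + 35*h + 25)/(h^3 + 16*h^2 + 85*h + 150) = (h + 1)/(h + 6)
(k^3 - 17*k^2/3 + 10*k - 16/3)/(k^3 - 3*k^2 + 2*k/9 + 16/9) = 3*(k - 2)/(3*k + 2)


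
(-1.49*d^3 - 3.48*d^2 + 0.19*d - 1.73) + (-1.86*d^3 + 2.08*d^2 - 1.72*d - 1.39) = -3.35*d^3 - 1.4*d^2 - 1.53*d - 3.12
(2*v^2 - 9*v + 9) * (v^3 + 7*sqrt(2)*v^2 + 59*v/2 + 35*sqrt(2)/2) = 2*v^5 - 9*v^4 + 14*sqrt(2)*v^4 - 63*sqrt(2)*v^3 + 68*v^3 - 531*v^2/2 + 98*sqrt(2)*v^2 - 315*sqrt(2)*v/2 + 531*v/2 + 315*sqrt(2)/2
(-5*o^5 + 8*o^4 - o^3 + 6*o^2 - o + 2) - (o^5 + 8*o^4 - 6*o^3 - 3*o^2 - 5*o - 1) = -6*o^5 + 5*o^3 + 9*o^2 + 4*o + 3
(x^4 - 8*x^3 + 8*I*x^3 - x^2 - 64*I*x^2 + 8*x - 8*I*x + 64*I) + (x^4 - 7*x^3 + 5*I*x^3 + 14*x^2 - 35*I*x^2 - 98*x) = 2*x^4 - 15*x^3 + 13*I*x^3 + 13*x^2 - 99*I*x^2 - 90*x - 8*I*x + 64*I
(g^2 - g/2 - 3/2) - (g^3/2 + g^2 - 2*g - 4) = -g^3/2 + 3*g/2 + 5/2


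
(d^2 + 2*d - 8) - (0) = d^2 + 2*d - 8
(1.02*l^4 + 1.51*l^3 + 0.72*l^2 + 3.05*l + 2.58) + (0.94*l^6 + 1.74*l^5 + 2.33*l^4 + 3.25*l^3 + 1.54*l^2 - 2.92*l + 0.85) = 0.94*l^6 + 1.74*l^5 + 3.35*l^4 + 4.76*l^3 + 2.26*l^2 + 0.13*l + 3.43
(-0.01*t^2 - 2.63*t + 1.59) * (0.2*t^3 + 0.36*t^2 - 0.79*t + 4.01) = -0.002*t^5 - 0.5296*t^4 - 0.6209*t^3 + 2.61*t^2 - 11.8024*t + 6.3759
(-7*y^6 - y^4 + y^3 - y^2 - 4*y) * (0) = 0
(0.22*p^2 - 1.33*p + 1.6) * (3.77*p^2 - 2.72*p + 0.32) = 0.8294*p^4 - 5.6125*p^3 + 9.72*p^2 - 4.7776*p + 0.512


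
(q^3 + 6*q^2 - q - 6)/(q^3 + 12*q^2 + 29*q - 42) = (q + 1)/(q + 7)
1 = 1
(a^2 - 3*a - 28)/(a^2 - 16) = (a - 7)/(a - 4)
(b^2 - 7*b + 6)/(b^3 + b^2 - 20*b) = (b^2 - 7*b + 6)/(b*(b^2 + b - 20))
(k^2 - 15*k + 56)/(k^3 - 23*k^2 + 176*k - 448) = 1/(k - 8)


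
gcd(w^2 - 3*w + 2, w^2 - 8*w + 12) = w - 2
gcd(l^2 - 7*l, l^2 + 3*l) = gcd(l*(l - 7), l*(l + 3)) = l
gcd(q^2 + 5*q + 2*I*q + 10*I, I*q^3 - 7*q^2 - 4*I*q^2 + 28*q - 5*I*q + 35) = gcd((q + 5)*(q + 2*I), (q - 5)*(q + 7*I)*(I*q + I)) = 1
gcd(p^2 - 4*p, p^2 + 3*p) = p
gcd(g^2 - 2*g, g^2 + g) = g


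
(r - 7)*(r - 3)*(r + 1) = r^3 - 9*r^2 + 11*r + 21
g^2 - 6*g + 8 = (g - 4)*(g - 2)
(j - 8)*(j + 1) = j^2 - 7*j - 8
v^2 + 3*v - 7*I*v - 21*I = (v + 3)*(v - 7*I)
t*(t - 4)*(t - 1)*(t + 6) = t^4 + t^3 - 26*t^2 + 24*t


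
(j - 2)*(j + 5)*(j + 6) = j^3 + 9*j^2 + 8*j - 60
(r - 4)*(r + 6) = r^2 + 2*r - 24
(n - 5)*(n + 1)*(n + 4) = n^3 - 21*n - 20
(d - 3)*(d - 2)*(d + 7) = d^3 + 2*d^2 - 29*d + 42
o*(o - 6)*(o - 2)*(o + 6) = o^4 - 2*o^3 - 36*o^2 + 72*o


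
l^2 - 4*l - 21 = (l - 7)*(l + 3)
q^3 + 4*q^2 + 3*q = q*(q + 1)*(q + 3)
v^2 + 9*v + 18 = (v + 3)*(v + 6)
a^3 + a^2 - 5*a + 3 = (a - 1)^2*(a + 3)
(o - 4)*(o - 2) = o^2 - 6*o + 8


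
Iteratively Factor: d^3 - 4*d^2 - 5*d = (d)*(d^2 - 4*d - 5) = d*(d - 5)*(d + 1)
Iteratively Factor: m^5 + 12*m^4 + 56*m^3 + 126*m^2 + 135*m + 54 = (m + 2)*(m^4 + 10*m^3 + 36*m^2 + 54*m + 27) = (m + 2)*(m + 3)*(m^3 + 7*m^2 + 15*m + 9) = (m + 1)*(m + 2)*(m + 3)*(m^2 + 6*m + 9) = (m + 1)*(m + 2)*(m + 3)^2*(m + 3)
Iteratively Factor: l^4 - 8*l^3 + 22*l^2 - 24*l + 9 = (l - 3)*(l^3 - 5*l^2 + 7*l - 3) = (l - 3)*(l - 1)*(l^2 - 4*l + 3) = (l - 3)^2*(l - 1)*(l - 1)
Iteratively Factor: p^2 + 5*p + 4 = (p + 1)*(p + 4)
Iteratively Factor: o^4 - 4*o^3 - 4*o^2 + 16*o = (o - 4)*(o^3 - 4*o) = (o - 4)*(o + 2)*(o^2 - 2*o) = (o - 4)*(o - 2)*(o + 2)*(o)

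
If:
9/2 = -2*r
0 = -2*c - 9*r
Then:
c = 81/8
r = -9/4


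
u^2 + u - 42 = (u - 6)*(u + 7)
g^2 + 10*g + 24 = (g + 4)*(g + 6)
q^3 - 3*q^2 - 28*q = q*(q - 7)*(q + 4)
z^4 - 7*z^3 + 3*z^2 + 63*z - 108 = (z - 4)*(z - 3)^2*(z + 3)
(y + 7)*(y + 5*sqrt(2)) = y^2 + 7*y + 5*sqrt(2)*y + 35*sqrt(2)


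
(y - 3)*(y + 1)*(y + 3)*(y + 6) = y^4 + 7*y^3 - 3*y^2 - 63*y - 54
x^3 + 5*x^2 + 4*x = x*(x + 1)*(x + 4)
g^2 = g^2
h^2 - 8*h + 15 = (h - 5)*(h - 3)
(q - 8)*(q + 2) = q^2 - 6*q - 16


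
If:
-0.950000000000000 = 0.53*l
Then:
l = -1.79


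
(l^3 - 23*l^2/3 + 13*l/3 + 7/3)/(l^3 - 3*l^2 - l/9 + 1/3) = 3*(l^2 - 8*l + 7)/(3*l^2 - 10*l + 3)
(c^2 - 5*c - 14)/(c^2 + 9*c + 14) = (c - 7)/(c + 7)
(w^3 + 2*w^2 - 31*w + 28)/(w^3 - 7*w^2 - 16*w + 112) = (w^2 + 6*w - 7)/(w^2 - 3*w - 28)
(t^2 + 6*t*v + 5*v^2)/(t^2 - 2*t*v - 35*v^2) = (t + v)/(t - 7*v)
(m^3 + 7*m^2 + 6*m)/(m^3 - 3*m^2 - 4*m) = (m + 6)/(m - 4)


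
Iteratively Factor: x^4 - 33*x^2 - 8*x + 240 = (x - 3)*(x^3 + 3*x^2 - 24*x - 80) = (x - 5)*(x - 3)*(x^2 + 8*x + 16) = (x - 5)*(x - 3)*(x + 4)*(x + 4)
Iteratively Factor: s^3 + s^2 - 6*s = (s - 2)*(s^2 + 3*s) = (s - 2)*(s + 3)*(s)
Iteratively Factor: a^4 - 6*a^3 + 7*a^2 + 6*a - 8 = (a + 1)*(a^3 - 7*a^2 + 14*a - 8) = (a - 1)*(a + 1)*(a^2 - 6*a + 8) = (a - 4)*(a - 1)*(a + 1)*(a - 2)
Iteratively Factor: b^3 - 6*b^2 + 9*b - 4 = (b - 1)*(b^2 - 5*b + 4) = (b - 1)^2*(b - 4)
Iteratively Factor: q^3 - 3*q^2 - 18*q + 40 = (q + 4)*(q^2 - 7*q + 10) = (q - 2)*(q + 4)*(q - 5)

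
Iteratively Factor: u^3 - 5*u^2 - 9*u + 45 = (u - 5)*(u^2 - 9) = (u - 5)*(u - 3)*(u + 3)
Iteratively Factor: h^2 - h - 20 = (h + 4)*(h - 5)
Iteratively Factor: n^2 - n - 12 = (n + 3)*(n - 4)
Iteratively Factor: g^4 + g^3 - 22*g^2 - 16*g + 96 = (g - 4)*(g^3 + 5*g^2 - 2*g - 24) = (g - 4)*(g + 4)*(g^2 + g - 6) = (g - 4)*(g + 3)*(g + 4)*(g - 2)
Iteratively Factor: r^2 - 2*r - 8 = (r + 2)*(r - 4)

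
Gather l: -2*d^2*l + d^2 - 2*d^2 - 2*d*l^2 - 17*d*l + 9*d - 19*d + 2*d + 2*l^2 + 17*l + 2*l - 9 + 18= -d^2 - 8*d + l^2*(2 - 2*d) + l*(-2*d^2 - 17*d + 19) + 9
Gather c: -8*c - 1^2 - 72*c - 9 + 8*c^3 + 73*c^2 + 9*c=8*c^3 + 73*c^2 - 71*c - 10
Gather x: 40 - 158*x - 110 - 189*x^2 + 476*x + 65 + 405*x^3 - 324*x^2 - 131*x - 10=405*x^3 - 513*x^2 + 187*x - 15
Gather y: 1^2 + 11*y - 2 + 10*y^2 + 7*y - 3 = 10*y^2 + 18*y - 4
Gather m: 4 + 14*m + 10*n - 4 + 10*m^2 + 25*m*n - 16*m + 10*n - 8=10*m^2 + m*(25*n - 2) + 20*n - 8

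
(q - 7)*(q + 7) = q^2 - 49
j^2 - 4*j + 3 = (j - 3)*(j - 1)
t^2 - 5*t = t*(t - 5)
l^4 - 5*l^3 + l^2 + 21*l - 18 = (l - 3)^2*(l - 1)*(l + 2)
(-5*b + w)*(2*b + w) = -10*b^2 - 3*b*w + w^2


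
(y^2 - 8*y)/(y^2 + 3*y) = (y - 8)/(y + 3)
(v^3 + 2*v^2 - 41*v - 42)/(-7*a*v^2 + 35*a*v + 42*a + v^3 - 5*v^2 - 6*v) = (v + 7)/(-7*a + v)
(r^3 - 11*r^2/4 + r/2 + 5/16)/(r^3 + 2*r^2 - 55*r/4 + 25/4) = (r + 1/4)/(r + 5)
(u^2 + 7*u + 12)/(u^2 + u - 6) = (u + 4)/(u - 2)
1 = 1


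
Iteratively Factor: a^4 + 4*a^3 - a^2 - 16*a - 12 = (a + 2)*(a^3 + 2*a^2 - 5*a - 6) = (a - 2)*(a + 2)*(a^2 + 4*a + 3) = (a - 2)*(a + 2)*(a + 3)*(a + 1)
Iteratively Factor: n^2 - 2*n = (n)*(n - 2)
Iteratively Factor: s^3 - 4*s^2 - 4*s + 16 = (s + 2)*(s^2 - 6*s + 8) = (s - 4)*(s + 2)*(s - 2)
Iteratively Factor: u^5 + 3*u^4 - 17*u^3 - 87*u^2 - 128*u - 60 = (u - 5)*(u^4 + 8*u^3 + 23*u^2 + 28*u + 12) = (u - 5)*(u + 2)*(u^3 + 6*u^2 + 11*u + 6) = (u - 5)*(u + 2)*(u + 3)*(u^2 + 3*u + 2) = (u - 5)*(u + 2)^2*(u + 3)*(u + 1)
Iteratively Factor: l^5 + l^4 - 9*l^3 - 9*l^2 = (l - 3)*(l^4 + 4*l^3 + 3*l^2) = l*(l - 3)*(l^3 + 4*l^2 + 3*l) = l^2*(l - 3)*(l^2 + 4*l + 3) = l^2*(l - 3)*(l + 3)*(l + 1)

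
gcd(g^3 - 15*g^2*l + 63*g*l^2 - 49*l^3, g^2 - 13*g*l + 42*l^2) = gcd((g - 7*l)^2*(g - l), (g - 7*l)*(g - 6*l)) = g - 7*l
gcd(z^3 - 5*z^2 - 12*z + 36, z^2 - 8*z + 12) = z^2 - 8*z + 12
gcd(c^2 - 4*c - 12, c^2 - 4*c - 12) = c^2 - 4*c - 12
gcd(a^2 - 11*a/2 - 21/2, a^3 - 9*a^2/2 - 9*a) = a + 3/2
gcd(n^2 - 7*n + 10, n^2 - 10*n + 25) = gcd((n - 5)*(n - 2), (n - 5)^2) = n - 5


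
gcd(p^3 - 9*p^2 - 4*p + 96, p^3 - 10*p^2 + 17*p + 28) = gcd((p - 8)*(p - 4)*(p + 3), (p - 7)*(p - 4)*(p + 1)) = p - 4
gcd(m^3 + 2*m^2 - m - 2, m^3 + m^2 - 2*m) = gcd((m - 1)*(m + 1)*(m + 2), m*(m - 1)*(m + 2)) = m^2 + m - 2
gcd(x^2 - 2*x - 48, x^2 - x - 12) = 1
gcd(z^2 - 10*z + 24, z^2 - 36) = z - 6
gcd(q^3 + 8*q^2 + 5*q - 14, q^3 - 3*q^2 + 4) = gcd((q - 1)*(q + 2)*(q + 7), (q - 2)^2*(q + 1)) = 1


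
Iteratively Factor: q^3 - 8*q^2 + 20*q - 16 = (q - 2)*(q^2 - 6*q + 8) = (q - 4)*(q - 2)*(q - 2)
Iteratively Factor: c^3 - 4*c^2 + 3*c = (c)*(c^2 - 4*c + 3) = c*(c - 3)*(c - 1)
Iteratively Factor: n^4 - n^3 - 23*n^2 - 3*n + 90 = (n + 3)*(n^3 - 4*n^2 - 11*n + 30) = (n - 5)*(n + 3)*(n^2 + n - 6) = (n - 5)*(n - 2)*(n + 3)*(n + 3)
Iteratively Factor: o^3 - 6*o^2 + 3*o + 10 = (o - 5)*(o^2 - o - 2) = (o - 5)*(o + 1)*(o - 2)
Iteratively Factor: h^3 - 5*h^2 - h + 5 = (h + 1)*(h^2 - 6*h + 5) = (h - 5)*(h + 1)*(h - 1)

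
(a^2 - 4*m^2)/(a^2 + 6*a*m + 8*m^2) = (a - 2*m)/(a + 4*m)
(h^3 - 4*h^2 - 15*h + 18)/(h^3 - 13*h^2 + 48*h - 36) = (h + 3)/(h - 6)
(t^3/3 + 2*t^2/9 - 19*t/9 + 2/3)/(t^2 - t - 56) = (-3*t^3 - 2*t^2 + 19*t - 6)/(9*(-t^2 + t + 56))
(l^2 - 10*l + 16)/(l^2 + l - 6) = (l - 8)/(l + 3)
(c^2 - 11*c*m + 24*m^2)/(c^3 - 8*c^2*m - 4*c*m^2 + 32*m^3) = (c - 3*m)/(c^2 - 4*m^2)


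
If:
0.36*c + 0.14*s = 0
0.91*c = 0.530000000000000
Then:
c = 0.58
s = -1.50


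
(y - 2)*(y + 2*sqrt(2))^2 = y^3 - 2*y^2 + 4*sqrt(2)*y^2 - 8*sqrt(2)*y + 8*y - 16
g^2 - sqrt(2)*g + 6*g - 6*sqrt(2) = (g + 6)*(g - sqrt(2))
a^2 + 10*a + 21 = (a + 3)*(a + 7)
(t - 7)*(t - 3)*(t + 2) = t^3 - 8*t^2 + t + 42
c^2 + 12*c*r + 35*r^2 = (c + 5*r)*(c + 7*r)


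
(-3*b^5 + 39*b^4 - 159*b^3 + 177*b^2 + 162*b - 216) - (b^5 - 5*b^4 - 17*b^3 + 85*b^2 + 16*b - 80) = -4*b^5 + 44*b^4 - 142*b^3 + 92*b^2 + 146*b - 136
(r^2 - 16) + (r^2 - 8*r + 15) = 2*r^2 - 8*r - 1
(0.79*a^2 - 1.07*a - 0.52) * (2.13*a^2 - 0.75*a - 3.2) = 1.6827*a^4 - 2.8716*a^3 - 2.8331*a^2 + 3.814*a + 1.664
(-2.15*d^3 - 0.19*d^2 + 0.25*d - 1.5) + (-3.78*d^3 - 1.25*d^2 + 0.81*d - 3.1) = -5.93*d^3 - 1.44*d^2 + 1.06*d - 4.6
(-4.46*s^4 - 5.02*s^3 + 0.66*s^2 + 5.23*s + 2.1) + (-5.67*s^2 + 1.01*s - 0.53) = -4.46*s^4 - 5.02*s^3 - 5.01*s^2 + 6.24*s + 1.57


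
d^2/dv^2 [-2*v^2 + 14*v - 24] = -4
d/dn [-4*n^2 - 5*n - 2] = -8*n - 5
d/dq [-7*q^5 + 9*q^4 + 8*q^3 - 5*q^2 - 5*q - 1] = -35*q^4 + 36*q^3 + 24*q^2 - 10*q - 5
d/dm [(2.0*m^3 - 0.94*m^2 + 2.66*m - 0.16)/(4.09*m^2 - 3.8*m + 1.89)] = (8.18*m^4 - 15.2*m^3 + 4.0326*m^2 - 2.2444*m + 4.4194)/(16.7281*m^4 - 31.084*m^3 + 29.9002*m^2 - 14.364*m + 3.5721)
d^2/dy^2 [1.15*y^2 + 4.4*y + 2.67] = 2.30000000000000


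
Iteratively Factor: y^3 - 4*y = (y - 2)*(y^2 + 2*y) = y*(y - 2)*(y + 2)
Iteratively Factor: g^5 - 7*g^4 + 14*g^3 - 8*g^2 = (g)*(g^4 - 7*g^3 + 14*g^2 - 8*g) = g^2*(g^3 - 7*g^2 + 14*g - 8) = g^2*(g - 4)*(g^2 - 3*g + 2) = g^2*(g - 4)*(g - 1)*(g - 2)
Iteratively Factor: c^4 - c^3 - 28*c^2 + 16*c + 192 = (c + 4)*(c^3 - 5*c^2 - 8*c + 48) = (c - 4)*(c + 4)*(c^2 - c - 12) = (c - 4)*(c + 3)*(c + 4)*(c - 4)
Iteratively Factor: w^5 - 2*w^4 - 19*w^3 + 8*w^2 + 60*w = (w + 3)*(w^4 - 5*w^3 - 4*w^2 + 20*w) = (w - 2)*(w + 3)*(w^3 - 3*w^2 - 10*w) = (w - 2)*(w + 2)*(w + 3)*(w^2 - 5*w) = w*(w - 2)*(w + 2)*(w + 3)*(w - 5)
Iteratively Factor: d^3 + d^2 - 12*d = (d - 3)*(d^2 + 4*d) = (d - 3)*(d + 4)*(d)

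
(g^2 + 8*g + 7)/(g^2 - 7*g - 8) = (g + 7)/(g - 8)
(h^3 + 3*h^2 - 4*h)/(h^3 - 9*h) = (h^2 + 3*h - 4)/(h^2 - 9)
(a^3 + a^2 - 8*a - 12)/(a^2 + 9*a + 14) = (a^2 - a - 6)/(a + 7)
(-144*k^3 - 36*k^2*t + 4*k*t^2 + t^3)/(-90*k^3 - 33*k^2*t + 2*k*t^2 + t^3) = (24*k^2 + 10*k*t + t^2)/(15*k^2 + 8*k*t + t^2)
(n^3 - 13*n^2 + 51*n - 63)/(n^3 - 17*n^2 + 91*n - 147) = (n - 3)/(n - 7)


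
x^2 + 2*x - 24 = (x - 4)*(x + 6)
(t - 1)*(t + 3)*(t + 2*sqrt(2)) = t^3 + 2*t^2 + 2*sqrt(2)*t^2 - 3*t + 4*sqrt(2)*t - 6*sqrt(2)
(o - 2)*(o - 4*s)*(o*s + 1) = o^3*s - 4*o^2*s^2 - 2*o^2*s + o^2 + 8*o*s^2 - 4*o*s - 2*o + 8*s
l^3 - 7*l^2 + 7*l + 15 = (l - 5)*(l - 3)*(l + 1)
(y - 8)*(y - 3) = y^2 - 11*y + 24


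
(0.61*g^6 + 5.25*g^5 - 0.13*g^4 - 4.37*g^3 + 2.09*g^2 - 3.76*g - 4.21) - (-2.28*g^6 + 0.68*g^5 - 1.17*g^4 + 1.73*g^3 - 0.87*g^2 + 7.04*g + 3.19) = 2.89*g^6 + 4.57*g^5 + 1.04*g^4 - 6.1*g^3 + 2.96*g^2 - 10.8*g - 7.4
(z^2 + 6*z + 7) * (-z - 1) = -z^3 - 7*z^2 - 13*z - 7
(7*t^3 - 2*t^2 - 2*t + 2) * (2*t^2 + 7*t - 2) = 14*t^5 + 45*t^4 - 32*t^3 - 6*t^2 + 18*t - 4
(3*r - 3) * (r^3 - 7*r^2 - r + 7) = 3*r^4 - 24*r^3 + 18*r^2 + 24*r - 21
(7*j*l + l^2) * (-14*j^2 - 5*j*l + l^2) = -98*j^3*l - 49*j^2*l^2 + 2*j*l^3 + l^4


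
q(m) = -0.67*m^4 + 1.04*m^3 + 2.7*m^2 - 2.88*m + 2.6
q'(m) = -2.68*m^3 + 3.12*m^2 + 5.4*m - 2.88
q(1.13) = 3.20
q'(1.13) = 3.34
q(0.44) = 1.92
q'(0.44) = -0.13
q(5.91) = -522.81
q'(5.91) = -415.21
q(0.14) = 2.25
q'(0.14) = -2.07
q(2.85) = -3.81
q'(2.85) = -24.19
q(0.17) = 2.19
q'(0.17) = -1.88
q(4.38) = -117.42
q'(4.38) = -144.57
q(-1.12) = 6.70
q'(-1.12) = -1.25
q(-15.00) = -36775.45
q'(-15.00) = 9663.12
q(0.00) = 2.60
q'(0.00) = -2.88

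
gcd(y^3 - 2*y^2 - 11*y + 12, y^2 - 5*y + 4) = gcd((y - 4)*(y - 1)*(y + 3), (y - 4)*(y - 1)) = y^2 - 5*y + 4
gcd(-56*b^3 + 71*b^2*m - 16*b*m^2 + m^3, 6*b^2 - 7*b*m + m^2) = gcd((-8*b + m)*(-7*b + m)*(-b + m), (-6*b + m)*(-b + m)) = b - m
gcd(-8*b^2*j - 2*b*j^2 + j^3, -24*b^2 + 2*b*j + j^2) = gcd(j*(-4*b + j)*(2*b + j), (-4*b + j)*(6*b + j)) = 4*b - j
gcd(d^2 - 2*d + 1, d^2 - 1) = d - 1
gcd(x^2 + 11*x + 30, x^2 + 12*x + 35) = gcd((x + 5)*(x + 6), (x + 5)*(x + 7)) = x + 5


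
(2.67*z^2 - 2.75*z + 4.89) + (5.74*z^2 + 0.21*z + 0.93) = 8.41*z^2 - 2.54*z + 5.82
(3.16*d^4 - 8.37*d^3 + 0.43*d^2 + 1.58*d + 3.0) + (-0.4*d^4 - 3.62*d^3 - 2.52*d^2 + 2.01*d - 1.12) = 2.76*d^4 - 11.99*d^3 - 2.09*d^2 + 3.59*d + 1.88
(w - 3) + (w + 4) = 2*w + 1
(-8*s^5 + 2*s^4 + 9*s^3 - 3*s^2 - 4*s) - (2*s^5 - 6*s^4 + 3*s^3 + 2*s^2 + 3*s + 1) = -10*s^5 + 8*s^4 + 6*s^3 - 5*s^2 - 7*s - 1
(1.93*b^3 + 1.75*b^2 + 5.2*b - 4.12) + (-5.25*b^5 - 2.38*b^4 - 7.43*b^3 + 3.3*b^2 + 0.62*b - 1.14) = -5.25*b^5 - 2.38*b^4 - 5.5*b^3 + 5.05*b^2 + 5.82*b - 5.26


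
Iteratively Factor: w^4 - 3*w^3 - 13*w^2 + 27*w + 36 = (w - 4)*(w^3 + w^2 - 9*w - 9) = (w - 4)*(w - 3)*(w^2 + 4*w + 3) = (w - 4)*(w - 3)*(w + 1)*(w + 3)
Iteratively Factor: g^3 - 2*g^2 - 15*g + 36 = (g + 4)*(g^2 - 6*g + 9) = (g - 3)*(g + 4)*(g - 3)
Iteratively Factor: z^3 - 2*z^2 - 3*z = (z)*(z^2 - 2*z - 3) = z*(z - 3)*(z + 1)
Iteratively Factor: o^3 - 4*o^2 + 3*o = (o)*(o^2 - 4*o + 3) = o*(o - 1)*(o - 3)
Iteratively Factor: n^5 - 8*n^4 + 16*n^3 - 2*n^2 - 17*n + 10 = (n - 2)*(n^4 - 6*n^3 + 4*n^2 + 6*n - 5) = (n - 2)*(n - 1)*(n^3 - 5*n^2 - n + 5) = (n - 5)*(n - 2)*(n - 1)*(n^2 - 1) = (n - 5)*(n - 2)*(n - 1)*(n + 1)*(n - 1)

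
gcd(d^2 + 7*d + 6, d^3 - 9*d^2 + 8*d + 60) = 1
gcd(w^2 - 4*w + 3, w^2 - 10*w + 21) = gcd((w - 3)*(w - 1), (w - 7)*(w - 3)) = w - 3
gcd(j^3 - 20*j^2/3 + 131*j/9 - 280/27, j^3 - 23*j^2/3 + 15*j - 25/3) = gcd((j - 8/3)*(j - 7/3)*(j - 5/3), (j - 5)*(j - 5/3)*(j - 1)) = j - 5/3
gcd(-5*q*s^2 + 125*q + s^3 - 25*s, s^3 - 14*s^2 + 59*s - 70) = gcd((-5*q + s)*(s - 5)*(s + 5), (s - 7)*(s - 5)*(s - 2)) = s - 5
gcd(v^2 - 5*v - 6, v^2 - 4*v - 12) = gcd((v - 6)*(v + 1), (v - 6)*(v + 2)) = v - 6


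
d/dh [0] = 0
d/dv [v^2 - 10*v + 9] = 2*v - 10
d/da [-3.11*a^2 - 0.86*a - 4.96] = -6.22*a - 0.86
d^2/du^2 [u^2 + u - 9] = 2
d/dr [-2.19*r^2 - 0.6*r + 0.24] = -4.38*r - 0.6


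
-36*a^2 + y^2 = (-6*a + y)*(6*a + y)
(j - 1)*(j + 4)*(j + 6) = j^3 + 9*j^2 + 14*j - 24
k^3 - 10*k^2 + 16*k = k*(k - 8)*(k - 2)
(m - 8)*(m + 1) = m^2 - 7*m - 8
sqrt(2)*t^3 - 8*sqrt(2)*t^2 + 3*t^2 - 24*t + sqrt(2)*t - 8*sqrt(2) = (t - 8)*(t + sqrt(2))*(sqrt(2)*t + 1)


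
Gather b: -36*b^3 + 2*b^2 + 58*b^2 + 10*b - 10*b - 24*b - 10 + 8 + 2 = -36*b^3 + 60*b^2 - 24*b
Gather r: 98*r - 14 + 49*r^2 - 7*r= 49*r^2 + 91*r - 14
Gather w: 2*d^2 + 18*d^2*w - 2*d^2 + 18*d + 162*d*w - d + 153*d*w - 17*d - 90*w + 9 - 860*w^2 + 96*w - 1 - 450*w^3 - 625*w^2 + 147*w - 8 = -450*w^3 - 1485*w^2 + w*(18*d^2 + 315*d + 153)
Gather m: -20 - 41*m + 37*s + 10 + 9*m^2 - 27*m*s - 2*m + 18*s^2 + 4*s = 9*m^2 + m*(-27*s - 43) + 18*s^2 + 41*s - 10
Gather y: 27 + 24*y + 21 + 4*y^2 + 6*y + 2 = 4*y^2 + 30*y + 50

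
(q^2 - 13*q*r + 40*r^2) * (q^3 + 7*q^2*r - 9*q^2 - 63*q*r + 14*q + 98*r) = q^5 - 6*q^4*r - 9*q^4 - 51*q^3*r^2 + 54*q^3*r + 14*q^3 + 280*q^2*r^3 + 459*q^2*r^2 - 84*q^2*r - 2520*q*r^3 - 714*q*r^2 + 3920*r^3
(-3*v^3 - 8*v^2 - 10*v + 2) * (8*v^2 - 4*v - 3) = -24*v^5 - 52*v^4 - 39*v^3 + 80*v^2 + 22*v - 6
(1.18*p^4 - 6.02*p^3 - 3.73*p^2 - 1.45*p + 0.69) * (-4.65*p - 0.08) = -5.487*p^5 + 27.8986*p^4 + 17.8261*p^3 + 7.0409*p^2 - 3.0925*p - 0.0552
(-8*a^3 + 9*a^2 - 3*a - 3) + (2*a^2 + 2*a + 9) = -8*a^3 + 11*a^2 - a + 6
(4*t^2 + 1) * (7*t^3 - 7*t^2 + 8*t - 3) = 28*t^5 - 28*t^4 + 39*t^3 - 19*t^2 + 8*t - 3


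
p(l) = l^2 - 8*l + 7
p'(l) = 2*l - 8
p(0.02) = 6.84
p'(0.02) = -7.96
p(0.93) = 0.42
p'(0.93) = -6.14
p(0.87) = 0.80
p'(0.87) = -6.26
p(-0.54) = 11.61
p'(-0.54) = -9.08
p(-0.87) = 14.72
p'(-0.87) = -9.74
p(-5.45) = 80.30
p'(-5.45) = -18.90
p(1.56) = -3.05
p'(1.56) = -4.88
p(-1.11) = 17.11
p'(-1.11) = -10.22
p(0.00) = 7.00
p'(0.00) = -8.00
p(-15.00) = 352.00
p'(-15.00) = -38.00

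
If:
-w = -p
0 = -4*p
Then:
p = 0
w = 0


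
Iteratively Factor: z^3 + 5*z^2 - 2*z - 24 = (z + 3)*(z^2 + 2*z - 8) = (z - 2)*(z + 3)*(z + 4)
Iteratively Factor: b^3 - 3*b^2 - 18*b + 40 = (b - 2)*(b^2 - b - 20) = (b - 2)*(b + 4)*(b - 5)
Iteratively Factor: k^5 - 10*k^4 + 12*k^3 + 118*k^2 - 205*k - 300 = (k - 5)*(k^4 - 5*k^3 - 13*k^2 + 53*k + 60) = (k - 5)*(k - 4)*(k^3 - k^2 - 17*k - 15) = (k - 5)*(k - 4)*(k + 1)*(k^2 - 2*k - 15) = (k - 5)^2*(k - 4)*(k + 1)*(k + 3)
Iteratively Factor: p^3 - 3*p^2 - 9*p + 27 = (p - 3)*(p^2 - 9) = (p - 3)^2*(p + 3)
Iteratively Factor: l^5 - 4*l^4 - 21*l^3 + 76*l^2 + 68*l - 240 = (l - 5)*(l^4 + l^3 - 16*l^2 - 4*l + 48) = (l - 5)*(l + 2)*(l^3 - l^2 - 14*l + 24) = (l - 5)*(l + 2)*(l + 4)*(l^2 - 5*l + 6) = (l - 5)*(l - 3)*(l + 2)*(l + 4)*(l - 2)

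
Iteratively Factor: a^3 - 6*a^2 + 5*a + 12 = (a - 3)*(a^2 - 3*a - 4) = (a - 4)*(a - 3)*(a + 1)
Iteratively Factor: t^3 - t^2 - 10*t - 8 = (t + 2)*(t^2 - 3*t - 4) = (t + 1)*(t + 2)*(t - 4)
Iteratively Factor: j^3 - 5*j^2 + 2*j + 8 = (j - 2)*(j^2 - 3*j - 4) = (j - 2)*(j + 1)*(j - 4)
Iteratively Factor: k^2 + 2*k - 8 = (k + 4)*(k - 2)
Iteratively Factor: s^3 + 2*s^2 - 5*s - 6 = (s + 3)*(s^2 - s - 2) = (s + 1)*(s + 3)*(s - 2)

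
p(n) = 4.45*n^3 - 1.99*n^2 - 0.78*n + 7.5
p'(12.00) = 1873.86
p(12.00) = 7401.18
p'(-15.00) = 3062.67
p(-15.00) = -15447.30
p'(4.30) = 228.95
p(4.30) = 321.16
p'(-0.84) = 11.98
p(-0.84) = 4.11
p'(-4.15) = 245.66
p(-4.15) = -341.59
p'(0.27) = -0.88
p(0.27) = 7.23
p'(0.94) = 7.27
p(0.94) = 8.70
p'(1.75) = 33.14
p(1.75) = 23.89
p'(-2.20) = 72.59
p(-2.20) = -47.80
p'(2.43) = 68.38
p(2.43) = 57.71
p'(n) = 13.35*n^2 - 3.98*n - 0.78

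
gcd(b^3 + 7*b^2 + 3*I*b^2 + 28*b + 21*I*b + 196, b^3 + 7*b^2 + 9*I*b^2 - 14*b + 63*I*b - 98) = b^2 + b*(7 + 7*I) + 49*I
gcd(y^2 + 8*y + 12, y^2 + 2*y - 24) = y + 6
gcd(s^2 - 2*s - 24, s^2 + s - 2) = 1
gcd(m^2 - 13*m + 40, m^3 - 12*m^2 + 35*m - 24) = m - 8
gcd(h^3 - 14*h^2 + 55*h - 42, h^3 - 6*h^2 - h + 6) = h^2 - 7*h + 6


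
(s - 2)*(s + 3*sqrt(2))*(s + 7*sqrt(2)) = s^3 - 2*s^2 + 10*sqrt(2)*s^2 - 20*sqrt(2)*s + 42*s - 84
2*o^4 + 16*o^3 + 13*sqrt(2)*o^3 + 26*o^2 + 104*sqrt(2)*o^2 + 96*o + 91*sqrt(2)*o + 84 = (o + 7)*(o + 6*sqrt(2))*(sqrt(2)*o + 1)*(sqrt(2)*o + sqrt(2))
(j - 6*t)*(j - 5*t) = j^2 - 11*j*t + 30*t^2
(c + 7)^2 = c^2 + 14*c + 49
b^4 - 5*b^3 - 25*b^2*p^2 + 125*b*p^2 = b*(b - 5)*(b - 5*p)*(b + 5*p)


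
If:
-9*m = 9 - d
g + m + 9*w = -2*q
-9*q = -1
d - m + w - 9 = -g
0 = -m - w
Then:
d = 137/15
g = -14/135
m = 2/135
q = 1/9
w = -2/135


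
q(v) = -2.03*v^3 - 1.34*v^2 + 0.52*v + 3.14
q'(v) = -6.09*v^2 - 2.68*v + 0.52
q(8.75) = -1454.85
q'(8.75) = -489.20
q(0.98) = 0.45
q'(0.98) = -7.96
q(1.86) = -13.59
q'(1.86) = -25.53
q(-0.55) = 2.79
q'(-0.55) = 0.15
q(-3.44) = 68.13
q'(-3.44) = -62.33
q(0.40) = 3.00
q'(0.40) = -1.53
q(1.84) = -13.09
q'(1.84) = -25.03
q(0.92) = 0.90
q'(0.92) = -7.10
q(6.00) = -480.46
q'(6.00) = -234.80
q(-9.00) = 1369.79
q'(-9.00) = -468.65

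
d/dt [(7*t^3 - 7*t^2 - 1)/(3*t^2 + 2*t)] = (21*t^4 + 28*t^3 - 14*t^2 + 6*t + 2)/(t^2*(9*t^2 + 12*t + 4))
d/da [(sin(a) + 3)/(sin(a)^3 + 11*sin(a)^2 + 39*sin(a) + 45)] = -2*(sin(a) + 4)*cos(a)/((sin(a) + 3)^2*(sin(a) + 5)^2)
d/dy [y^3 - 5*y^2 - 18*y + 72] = 3*y^2 - 10*y - 18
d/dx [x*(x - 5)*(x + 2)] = 3*x^2 - 6*x - 10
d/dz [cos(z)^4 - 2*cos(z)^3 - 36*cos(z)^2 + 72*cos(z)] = 2*(-2*cos(z)^3 + 3*cos(z)^2 + 36*cos(z) - 36)*sin(z)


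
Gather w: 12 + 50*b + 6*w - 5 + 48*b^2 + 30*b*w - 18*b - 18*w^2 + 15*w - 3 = 48*b^2 + 32*b - 18*w^2 + w*(30*b + 21) + 4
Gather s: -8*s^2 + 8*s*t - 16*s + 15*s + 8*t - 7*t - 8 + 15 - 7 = -8*s^2 + s*(8*t - 1) + t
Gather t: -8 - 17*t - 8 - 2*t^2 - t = -2*t^2 - 18*t - 16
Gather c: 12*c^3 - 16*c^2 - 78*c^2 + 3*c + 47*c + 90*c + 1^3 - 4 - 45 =12*c^3 - 94*c^2 + 140*c - 48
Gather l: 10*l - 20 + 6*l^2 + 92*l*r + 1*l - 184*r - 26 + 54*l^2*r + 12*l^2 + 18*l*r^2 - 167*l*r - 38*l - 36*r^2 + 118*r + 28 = l^2*(54*r + 18) + l*(18*r^2 - 75*r - 27) - 36*r^2 - 66*r - 18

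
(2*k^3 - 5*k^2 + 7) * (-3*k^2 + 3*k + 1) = -6*k^5 + 21*k^4 - 13*k^3 - 26*k^2 + 21*k + 7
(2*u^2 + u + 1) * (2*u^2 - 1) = 4*u^4 + 2*u^3 - u - 1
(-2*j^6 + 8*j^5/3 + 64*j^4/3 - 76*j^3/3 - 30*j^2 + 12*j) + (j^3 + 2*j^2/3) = -2*j^6 + 8*j^5/3 + 64*j^4/3 - 73*j^3/3 - 88*j^2/3 + 12*j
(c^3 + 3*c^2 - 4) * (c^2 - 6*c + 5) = c^5 - 3*c^4 - 13*c^3 + 11*c^2 + 24*c - 20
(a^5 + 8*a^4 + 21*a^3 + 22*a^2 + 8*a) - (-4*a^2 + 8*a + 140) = a^5 + 8*a^4 + 21*a^3 + 26*a^2 - 140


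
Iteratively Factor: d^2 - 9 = (d - 3)*(d + 3)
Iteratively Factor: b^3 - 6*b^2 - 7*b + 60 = (b - 4)*(b^2 - 2*b - 15) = (b - 4)*(b + 3)*(b - 5)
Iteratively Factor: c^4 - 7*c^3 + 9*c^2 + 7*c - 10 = (c - 5)*(c^3 - 2*c^2 - c + 2) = (c - 5)*(c + 1)*(c^2 - 3*c + 2) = (c - 5)*(c - 1)*(c + 1)*(c - 2)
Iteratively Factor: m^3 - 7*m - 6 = (m + 2)*(m^2 - 2*m - 3) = (m - 3)*(m + 2)*(m + 1)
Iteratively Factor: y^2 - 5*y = (y)*(y - 5)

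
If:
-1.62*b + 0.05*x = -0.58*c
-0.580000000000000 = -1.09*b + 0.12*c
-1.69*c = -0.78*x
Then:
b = 0.72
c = 1.69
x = 3.66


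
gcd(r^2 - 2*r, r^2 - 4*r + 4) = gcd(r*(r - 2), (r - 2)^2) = r - 2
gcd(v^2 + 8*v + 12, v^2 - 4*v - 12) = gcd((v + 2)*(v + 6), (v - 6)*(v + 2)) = v + 2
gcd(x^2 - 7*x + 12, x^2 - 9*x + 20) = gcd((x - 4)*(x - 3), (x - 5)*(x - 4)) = x - 4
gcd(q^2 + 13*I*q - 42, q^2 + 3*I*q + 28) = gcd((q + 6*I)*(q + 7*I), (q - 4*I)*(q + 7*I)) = q + 7*I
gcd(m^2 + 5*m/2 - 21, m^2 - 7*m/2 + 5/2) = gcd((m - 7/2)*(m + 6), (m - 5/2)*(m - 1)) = 1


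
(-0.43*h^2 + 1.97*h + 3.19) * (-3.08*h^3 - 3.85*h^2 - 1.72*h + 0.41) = 1.3244*h^5 - 4.4121*h^4 - 16.6701*h^3 - 15.8462*h^2 - 4.6791*h + 1.3079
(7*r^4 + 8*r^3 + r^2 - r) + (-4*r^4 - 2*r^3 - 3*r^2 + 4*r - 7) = 3*r^4 + 6*r^3 - 2*r^2 + 3*r - 7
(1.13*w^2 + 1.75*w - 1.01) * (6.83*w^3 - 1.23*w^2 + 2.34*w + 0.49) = 7.7179*w^5 + 10.5626*w^4 - 6.4066*w^3 + 5.891*w^2 - 1.5059*w - 0.4949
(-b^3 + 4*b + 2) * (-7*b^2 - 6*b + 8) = 7*b^5 + 6*b^4 - 36*b^3 - 38*b^2 + 20*b + 16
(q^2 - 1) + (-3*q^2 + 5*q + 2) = -2*q^2 + 5*q + 1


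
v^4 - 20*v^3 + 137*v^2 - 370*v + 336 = (v - 8)*(v - 7)*(v - 3)*(v - 2)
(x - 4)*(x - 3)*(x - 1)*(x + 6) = x^4 - 2*x^3 - 29*x^2 + 102*x - 72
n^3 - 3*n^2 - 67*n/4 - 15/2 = (n - 6)*(n + 1/2)*(n + 5/2)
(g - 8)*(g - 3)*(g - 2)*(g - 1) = g^4 - 14*g^3 + 59*g^2 - 94*g + 48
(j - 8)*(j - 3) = j^2 - 11*j + 24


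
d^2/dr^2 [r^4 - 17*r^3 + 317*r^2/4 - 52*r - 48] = 12*r^2 - 102*r + 317/2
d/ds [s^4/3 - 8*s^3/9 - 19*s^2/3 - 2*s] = 4*s^3/3 - 8*s^2/3 - 38*s/3 - 2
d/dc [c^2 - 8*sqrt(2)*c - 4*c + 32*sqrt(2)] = 2*c - 8*sqrt(2) - 4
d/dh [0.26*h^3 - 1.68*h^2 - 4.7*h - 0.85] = 0.78*h^2 - 3.36*h - 4.7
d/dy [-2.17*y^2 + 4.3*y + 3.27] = 4.3 - 4.34*y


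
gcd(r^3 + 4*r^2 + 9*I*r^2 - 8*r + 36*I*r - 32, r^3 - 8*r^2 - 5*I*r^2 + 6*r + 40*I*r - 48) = r + I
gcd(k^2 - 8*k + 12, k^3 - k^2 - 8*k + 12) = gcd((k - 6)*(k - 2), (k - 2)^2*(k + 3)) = k - 2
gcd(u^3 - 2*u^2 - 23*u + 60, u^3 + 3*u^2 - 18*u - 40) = u^2 + u - 20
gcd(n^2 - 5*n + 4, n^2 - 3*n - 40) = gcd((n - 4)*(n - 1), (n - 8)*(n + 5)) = 1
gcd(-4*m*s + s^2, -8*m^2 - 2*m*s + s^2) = -4*m + s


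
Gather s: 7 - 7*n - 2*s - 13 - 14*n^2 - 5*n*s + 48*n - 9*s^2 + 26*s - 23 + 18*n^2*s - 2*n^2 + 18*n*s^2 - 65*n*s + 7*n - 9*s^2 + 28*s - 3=-16*n^2 + 48*n + s^2*(18*n - 18) + s*(18*n^2 - 70*n + 52) - 32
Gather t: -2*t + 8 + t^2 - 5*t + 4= t^2 - 7*t + 12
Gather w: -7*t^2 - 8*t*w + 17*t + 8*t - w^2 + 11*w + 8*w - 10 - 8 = -7*t^2 + 25*t - w^2 + w*(19 - 8*t) - 18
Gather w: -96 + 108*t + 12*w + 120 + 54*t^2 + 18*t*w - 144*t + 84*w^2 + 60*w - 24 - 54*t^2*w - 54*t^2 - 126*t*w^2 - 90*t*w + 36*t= w^2*(84 - 126*t) + w*(-54*t^2 - 72*t + 72)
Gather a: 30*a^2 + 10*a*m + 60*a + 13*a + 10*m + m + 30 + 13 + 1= 30*a^2 + a*(10*m + 73) + 11*m + 44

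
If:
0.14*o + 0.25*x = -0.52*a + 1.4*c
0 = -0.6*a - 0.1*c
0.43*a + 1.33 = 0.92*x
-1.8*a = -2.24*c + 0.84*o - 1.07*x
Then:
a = -0.09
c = 0.56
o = 3.49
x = 1.40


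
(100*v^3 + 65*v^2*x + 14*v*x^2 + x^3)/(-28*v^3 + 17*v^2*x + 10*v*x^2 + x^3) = (25*v^2 + 10*v*x + x^2)/(-7*v^2 + 6*v*x + x^2)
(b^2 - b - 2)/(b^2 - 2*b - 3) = (b - 2)/(b - 3)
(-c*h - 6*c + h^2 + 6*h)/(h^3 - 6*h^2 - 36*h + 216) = (-c + h)/(h^2 - 12*h + 36)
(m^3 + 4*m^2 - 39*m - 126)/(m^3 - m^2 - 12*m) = (m^2 + m - 42)/(m*(m - 4))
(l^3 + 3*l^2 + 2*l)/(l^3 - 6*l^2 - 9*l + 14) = l*(l + 1)/(l^2 - 8*l + 7)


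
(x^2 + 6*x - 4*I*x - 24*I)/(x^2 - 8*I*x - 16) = (x + 6)/(x - 4*I)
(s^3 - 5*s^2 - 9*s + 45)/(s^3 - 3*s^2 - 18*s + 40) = (s^2 - 9)/(s^2 + 2*s - 8)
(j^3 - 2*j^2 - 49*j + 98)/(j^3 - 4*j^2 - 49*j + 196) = (j - 2)/(j - 4)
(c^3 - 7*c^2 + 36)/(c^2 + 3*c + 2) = (c^2 - 9*c + 18)/(c + 1)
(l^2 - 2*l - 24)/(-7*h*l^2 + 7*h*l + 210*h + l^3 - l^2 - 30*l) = (-l - 4)/(7*h*l + 35*h - l^2 - 5*l)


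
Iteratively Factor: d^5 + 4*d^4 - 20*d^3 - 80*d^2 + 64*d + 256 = (d - 2)*(d^4 + 6*d^3 - 8*d^2 - 96*d - 128) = (d - 2)*(d + 4)*(d^3 + 2*d^2 - 16*d - 32) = (d - 4)*(d - 2)*(d + 4)*(d^2 + 6*d + 8) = (d - 4)*(d - 2)*(d + 4)^2*(d + 2)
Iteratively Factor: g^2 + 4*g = (g)*(g + 4)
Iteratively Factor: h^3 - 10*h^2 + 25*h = (h - 5)*(h^2 - 5*h) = (h - 5)^2*(h)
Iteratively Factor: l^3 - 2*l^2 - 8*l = (l - 4)*(l^2 + 2*l) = (l - 4)*(l + 2)*(l)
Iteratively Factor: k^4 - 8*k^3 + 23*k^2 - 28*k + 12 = (k - 2)*(k^3 - 6*k^2 + 11*k - 6) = (k - 3)*(k - 2)*(k^2 - 3*k + 2) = (k - 3)*(k - 2)^2*(k - 1)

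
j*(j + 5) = j^2 + 5*j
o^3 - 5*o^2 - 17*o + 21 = (o - 7)*(o - 1)*(o + 3)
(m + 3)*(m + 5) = m^2 + 8*m + 15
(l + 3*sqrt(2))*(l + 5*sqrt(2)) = l^2 + 8*sqrt(2)*l + 30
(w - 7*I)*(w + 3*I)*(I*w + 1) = I*w^3 + 5*w^2 + 17*I*w + 21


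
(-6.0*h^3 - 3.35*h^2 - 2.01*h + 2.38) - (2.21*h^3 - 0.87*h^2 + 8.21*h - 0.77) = -8.21*h^3 - 2.48*h^2 - 10.22*h + 3.15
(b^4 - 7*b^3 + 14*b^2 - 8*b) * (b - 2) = b^5 - 9*b^4 + 28*b^3 - 36*b^2 + 16*b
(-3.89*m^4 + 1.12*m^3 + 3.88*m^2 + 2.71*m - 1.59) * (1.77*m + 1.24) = -6.8853*m^5 - 2.8412*m^4 + 8.2564*m^3 + 9.6079*m^2 + 0.5461*m - 1.9716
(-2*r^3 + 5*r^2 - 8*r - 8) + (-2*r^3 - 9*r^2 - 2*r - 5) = -4*r^3 - 4*r^2 - 10*r - 13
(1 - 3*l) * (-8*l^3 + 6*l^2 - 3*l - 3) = 24*l^4 - 26*l^3 + 15*l^2 + 6*l - 3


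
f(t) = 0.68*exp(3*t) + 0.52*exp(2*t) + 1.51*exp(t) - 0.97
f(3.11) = 7958.66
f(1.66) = 120.28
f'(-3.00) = 0.08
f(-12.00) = -0.97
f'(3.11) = 23549.78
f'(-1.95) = 0.24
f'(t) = 2.04*exp(3*t) + 1.04*exp(2*t) + 1.51*exp(t) = (2.04*exp(2*t) + 1.04*exp(t) + 1.51)*exp(t)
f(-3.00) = -0.89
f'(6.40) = 445095115.28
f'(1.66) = 333.48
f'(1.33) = 130.85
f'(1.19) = 88.65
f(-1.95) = -0.74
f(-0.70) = -0.01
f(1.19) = 33.76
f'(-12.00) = 0.00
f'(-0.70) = 1.26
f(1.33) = 48.93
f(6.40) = 148428427.67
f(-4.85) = -0.96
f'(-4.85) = 0.01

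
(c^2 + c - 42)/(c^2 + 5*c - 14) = (c - 6)/(c - 2)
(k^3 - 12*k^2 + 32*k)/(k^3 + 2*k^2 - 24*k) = (k - 8)/(k + 6)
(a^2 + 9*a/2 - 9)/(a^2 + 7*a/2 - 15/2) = (a + 6)/(a + 5)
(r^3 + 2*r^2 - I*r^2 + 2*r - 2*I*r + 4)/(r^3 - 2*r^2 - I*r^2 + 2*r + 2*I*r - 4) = (r + 2)/(r - 2)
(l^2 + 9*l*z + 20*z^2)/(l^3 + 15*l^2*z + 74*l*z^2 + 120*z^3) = 1/(l + 6*z)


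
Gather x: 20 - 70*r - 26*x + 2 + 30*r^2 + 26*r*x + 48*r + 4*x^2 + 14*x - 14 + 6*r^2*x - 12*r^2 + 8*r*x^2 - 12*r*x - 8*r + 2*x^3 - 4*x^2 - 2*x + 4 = 18*r^2 + 8*r*x^2 - 30*r + 2*x^3 + x*(6*r^2 + 14*r - 14) + 12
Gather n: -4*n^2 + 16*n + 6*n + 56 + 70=-4*n^2 + 22*n + 126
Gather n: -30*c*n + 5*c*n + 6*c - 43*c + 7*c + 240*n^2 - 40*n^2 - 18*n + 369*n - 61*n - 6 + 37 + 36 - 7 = -30*c + 200*n^2 + n*(290 - 25*c) + 60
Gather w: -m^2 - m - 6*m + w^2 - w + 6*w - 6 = -m^2 - 7*m + w^2 + 5*w - 6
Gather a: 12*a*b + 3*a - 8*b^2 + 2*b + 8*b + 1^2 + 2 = a*(12*b + 3) - 8*b^2 + 10*b + 3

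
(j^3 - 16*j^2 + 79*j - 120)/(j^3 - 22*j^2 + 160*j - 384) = (j^2 - 8*j + 15)/(j^2 - 14*j + 48)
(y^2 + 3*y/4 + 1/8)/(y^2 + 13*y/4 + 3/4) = (y + 1/2)/(y + 3)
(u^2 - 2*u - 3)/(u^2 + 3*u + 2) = (u - 3)/(u + 2)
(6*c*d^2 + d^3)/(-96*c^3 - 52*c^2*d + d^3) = -d^2/(16*c^2 + 6*c*d - d^2)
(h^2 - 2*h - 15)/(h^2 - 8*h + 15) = (h + 3)/(h - 3)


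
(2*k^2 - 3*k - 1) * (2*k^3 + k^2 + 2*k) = 4*k^5 - 4*k^4 - k^3 - 7*k^2 - 2*k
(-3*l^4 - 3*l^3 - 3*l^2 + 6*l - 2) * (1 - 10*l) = 30*l^5 + 27*l^4 + 27*l^3 - 63*l^2 + 26*l - 2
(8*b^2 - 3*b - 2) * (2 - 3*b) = -24*b^3 + 25*b^2 - 4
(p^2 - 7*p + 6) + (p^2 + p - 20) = 2*p^2 - 6*p - 14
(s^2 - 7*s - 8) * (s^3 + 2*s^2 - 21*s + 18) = s^5 - 5*s^4 - 43*s^3 + 149*s^2 + 42*s - 144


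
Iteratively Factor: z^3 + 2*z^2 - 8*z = (z)*(z^2 + 2*z - 8) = z*(z - 2)*(z + 4)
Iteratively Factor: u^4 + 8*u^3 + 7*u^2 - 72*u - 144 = (u - 3)*(u^3 + 11*u^2 + 40*u + 48) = (u - 3)*(u + 3)*(u^2 + 8*u + 16) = (u - 3)*(u + 3)*(u + 4)*(u + 4)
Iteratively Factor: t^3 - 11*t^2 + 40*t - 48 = (t - 4)*(t^2 - 7*t + 12) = (t - 4)*(t - 3)*(t - 4)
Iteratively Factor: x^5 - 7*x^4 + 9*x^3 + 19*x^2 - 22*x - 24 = (x - 4)*(x^4 - 3*x^3 - 3*x^2 + 7*x + 6) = (x - 4)*(x + 1)*(x^3 - 4*x^2 + x + 6) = (x - 4)*(x - 3)*(x + 1)*(x^2 - x - 2) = (x - 4)*(x - 3)*(x - 2)*(x + 1)*(x + 1)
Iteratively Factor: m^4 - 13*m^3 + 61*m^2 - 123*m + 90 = (m - 5)*(m^3 - 8*m^2 + 21*m - 18) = (m - 5)*(m - 3)*(m^2 - 5*m + 6) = (m - 5)*(m - 3)^2*(m - 2)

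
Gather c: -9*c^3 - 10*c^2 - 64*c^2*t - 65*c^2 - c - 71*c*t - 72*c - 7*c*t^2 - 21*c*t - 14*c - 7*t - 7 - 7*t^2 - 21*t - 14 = -9*c^3 + c^2*(-64*t - 75) + c*(-7*t^2 - 92*t - 87) - 7*t^2 - 28*t - 21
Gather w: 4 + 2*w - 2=2*w + 2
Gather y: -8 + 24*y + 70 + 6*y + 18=30*y + 80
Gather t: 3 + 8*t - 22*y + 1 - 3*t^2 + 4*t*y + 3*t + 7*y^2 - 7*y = -3*t^2 + t*(4*y + 11) + 7*y^2 - 29*y + 4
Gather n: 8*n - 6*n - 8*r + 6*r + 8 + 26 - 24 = 2*n - 2*r + 10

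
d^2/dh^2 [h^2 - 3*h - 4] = 2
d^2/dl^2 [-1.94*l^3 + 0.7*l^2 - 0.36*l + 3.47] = 1.4 - 11.64*l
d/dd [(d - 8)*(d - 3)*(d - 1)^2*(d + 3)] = 5*d^4 - 40*d^3 + 24*d^2 + 164*d - 153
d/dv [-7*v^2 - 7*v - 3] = -14*v - 7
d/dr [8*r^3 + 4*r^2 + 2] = 8*r*(3*r + 1)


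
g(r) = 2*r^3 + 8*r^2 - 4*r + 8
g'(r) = 6*r^2 + 16*r - 4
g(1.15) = 17.02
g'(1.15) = 22.34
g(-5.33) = -46.25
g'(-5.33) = 81.17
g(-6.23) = -140.19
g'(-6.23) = 129.20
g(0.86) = 11.75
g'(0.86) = 14.20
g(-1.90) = 30.76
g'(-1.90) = -12.74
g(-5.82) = -92.02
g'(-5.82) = 106.11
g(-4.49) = 6.20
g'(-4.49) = 45.12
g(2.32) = 66.75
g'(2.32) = 65.41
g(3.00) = 122.00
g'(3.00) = 98.00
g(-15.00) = -4882.00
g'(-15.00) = 1106.00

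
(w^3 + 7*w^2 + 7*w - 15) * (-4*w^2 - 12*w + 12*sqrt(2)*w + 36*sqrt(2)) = -4*w^5 - 40*w^4 + 12*sqrt(2)*w^4 - 112*w^3 + 120*sqrt(2)*w^3 - 24*w^2 + 336*sqrt(2)*w^2 + 72*sqrt(2)*w + 180*w - 540*sqrt(2)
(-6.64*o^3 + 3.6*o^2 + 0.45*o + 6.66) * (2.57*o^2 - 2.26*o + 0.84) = -17.0648*o^5 + 24.2584*o^4 - 12.5571*o^3 + 19.1232*o^2 - 14.6736*o + 5.5944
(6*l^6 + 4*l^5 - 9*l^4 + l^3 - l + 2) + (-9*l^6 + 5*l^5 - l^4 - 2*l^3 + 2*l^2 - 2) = -3*l^6 + 9*l^5 - 10*l^4 - l^3 + 2*l^2 - l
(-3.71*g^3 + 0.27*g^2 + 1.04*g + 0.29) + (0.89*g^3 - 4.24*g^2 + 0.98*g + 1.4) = -2.82*g^3 - 3.97*g^2 + 2.02*g + 1.69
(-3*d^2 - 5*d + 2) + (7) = -3*d^2 - 5*d + 9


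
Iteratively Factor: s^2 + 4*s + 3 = (s + 3)*(s + 1)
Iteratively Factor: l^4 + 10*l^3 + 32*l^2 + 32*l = (l + 2)*(l^3 + 8*l^2 + 16*l) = (l + 2)*(l + 4)*(l^2 + 4*l) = l*(l + 2)*(l + 4)*(l + 4)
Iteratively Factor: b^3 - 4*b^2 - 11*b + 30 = (b - 2)*(b^2 - 2*b - 15) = (b - 5)*(b - 2)*(b + 3)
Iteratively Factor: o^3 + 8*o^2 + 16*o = (o + 4)*(o^2 + 4*o) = (o + 4)^2*(o)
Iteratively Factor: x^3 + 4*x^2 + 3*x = (x + 1)*(x^2 + 3*x) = x*(x + 1)*(x + 3)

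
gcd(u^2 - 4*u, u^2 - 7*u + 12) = u - 4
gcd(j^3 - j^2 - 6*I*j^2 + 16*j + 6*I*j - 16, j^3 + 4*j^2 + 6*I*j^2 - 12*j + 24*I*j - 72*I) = 1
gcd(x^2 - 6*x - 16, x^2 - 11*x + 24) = x - 8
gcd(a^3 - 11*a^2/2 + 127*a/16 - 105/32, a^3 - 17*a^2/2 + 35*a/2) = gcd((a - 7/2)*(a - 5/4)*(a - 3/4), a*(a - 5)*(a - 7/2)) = a - 7/2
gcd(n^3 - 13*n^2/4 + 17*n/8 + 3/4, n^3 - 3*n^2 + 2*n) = n - 2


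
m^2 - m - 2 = (m - 2)*(m + 1)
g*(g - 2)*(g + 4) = g^3 + 2*g^2 - 8*g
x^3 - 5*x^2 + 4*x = x*(x - 4)*(x - 1)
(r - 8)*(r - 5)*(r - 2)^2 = r^4 - 17*r^3 + 96*r^2 - 212*r + 160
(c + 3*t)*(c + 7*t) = c^2 + 10*c*t + 21*t^2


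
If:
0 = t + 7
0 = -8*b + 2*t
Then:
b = -7/4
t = -7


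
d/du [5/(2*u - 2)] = -5/(2*(u - 1)^2)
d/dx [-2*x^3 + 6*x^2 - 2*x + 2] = -6*x^2 + 12*x - 2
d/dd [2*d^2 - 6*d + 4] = 4*d - 6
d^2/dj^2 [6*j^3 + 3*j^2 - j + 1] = 36*j + 6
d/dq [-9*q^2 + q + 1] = 1 - 18*q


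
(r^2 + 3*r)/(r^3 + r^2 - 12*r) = (r + 3)/(r^2 + r - 12)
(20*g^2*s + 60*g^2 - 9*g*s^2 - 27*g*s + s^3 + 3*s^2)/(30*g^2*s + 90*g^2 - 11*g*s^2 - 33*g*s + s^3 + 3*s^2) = (-4*g + s)/(-6*g + s)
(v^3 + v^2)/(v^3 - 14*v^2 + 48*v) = v*(v + 1)/(v^2 - 14*v + 48)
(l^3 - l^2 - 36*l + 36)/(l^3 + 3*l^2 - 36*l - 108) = (l - 1)/(l + 3)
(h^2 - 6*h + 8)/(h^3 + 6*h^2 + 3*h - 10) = (h^2 - 6*h + 8)/(h^3 + 6*h^2 + 3*h - 10)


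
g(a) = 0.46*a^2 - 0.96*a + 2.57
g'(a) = 0.92*a - 0.96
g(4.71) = 8.25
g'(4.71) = 3.37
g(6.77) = 17.15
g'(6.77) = 5.27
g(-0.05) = 2.62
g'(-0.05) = -1.01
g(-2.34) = 7.34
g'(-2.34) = -3.11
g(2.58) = 3.16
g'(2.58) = 1.41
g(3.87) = 5.74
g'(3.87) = 2.60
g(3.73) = 5.39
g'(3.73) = 2.47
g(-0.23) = 2.82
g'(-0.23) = -1.17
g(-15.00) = 120.47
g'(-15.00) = -14.76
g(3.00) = 3.83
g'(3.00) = 1.80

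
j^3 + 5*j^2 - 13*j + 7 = (j - 1)^2*(j + 7)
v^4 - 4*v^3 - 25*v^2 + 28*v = v*(v - 7)*(v - 1)*(v + 4)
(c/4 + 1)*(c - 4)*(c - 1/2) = c^3/4 - c^2/8 - 4*c + 2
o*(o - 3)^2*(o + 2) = o^4 - 4*o^3 - 3*o^2 + 18*o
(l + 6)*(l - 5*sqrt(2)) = l^2 - 5*sqrt(2)*l + 6*l - 30*sqrt(2)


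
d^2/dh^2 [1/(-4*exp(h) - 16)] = (4 - exp(h))*exp(h)/(4*(exp(h) + 4)^3)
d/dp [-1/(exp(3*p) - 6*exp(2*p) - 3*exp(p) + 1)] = 3*(exp(2*p) - 4*exp(p) - 1)*exp(p)/(exp(3*p) - 6*exp(2*p) - 3*exp(p) + 1)^2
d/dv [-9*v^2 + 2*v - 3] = 2 - 18*v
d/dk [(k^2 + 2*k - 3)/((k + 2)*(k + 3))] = 3/(k^2 + 4*k + 4)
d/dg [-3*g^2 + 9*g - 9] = 9 - 6*g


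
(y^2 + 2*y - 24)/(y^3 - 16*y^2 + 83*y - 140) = (y + 6)/(y^2 - 12*y + 35)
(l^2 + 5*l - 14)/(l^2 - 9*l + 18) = (l^2 + 5*l - 14)/(l^2 - 9*l + 18)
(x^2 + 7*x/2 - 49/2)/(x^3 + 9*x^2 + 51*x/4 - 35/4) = 2*(2*x - 7)/(4*x^2 + 8*x - 5)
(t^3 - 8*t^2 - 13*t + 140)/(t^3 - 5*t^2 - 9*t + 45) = (t^2 - 3*t - 28)/(t^2 - 9)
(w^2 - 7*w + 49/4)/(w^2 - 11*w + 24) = (w^2 - 7*w + 49/4)/(w^2 - 11*w + 24)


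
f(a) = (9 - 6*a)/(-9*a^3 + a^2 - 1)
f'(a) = (9 - 6*a)*(27*a^2 - 2*a)/(-9*a^3 + a^2 - 1)^2 - 6/(-9*a^3 + a^2 - 1) = 3*(18*a^3 - 2*a^2 - a*(2*a - 3)*(27*a - 2) + 2)/(9*a^3 - a^2 + 1)^2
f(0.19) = -7.66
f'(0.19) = 10.29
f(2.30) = 0.05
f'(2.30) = -0.00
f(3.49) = 0.03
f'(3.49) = -0.01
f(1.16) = -0.15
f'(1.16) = 0.81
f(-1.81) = 0.36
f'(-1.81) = 0.48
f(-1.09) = 1.31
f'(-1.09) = 3.29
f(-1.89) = 0.32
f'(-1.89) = 0.41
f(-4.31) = 0.05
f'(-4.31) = 0.02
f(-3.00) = 0.11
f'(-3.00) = 0.08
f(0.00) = -9.00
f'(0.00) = 6.00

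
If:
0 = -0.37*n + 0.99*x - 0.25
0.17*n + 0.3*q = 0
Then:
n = 2.67567567567568*x - 0.675675675675676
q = 0.382882882882883 - 1.51621621621622*x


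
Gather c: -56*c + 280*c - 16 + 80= 224*c + 64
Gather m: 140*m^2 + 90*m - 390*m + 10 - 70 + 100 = 140*m^2 - 300*m + 40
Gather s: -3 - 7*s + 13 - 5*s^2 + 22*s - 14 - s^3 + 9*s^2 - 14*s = -s^3 + 4*s^2 + s - 4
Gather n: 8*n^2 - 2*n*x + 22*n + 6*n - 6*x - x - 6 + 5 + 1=8*n^2 + n*(28 - 2*x) - 7*x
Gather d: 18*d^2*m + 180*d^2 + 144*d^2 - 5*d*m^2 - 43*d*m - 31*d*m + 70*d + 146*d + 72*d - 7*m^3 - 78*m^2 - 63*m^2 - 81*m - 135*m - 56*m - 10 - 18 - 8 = d^2*(18*m + 324) + d*(-5*m^2 - 74*m + 288) - 7*m^3 - 141*m^2 - 272*m - 36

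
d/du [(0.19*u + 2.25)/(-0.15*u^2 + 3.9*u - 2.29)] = (0.0285*u^2 + 0.675*u - 9.2101)/(0.0225*u^4 - 1.17*u^3 + 15.897*u^2 - 17.862*u + 5.2441)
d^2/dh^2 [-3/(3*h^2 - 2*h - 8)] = 6*(-9*h^2 + 6*h + 4*(3*h - 1)^2 + 24)/(-3*h^2 + 2*h + 8)^3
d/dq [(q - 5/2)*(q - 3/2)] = 2*q - 4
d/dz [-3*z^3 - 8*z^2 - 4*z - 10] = -9*z^2 - 16*z - 4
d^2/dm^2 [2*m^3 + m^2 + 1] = 12*m + 2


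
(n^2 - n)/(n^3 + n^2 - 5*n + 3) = n/(n^2 + 2*n - 3)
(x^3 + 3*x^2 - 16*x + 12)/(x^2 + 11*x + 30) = (x^2 - 3*x + 2)/(x + 5)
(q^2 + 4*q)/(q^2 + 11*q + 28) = q/(q + 7)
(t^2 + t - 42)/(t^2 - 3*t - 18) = (t + 7)/(t + 3)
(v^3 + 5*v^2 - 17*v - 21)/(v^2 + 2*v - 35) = (v^2 - 2*v - 3)/(v - 5)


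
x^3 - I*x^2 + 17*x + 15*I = (x - 5*I)*(x + I)*(x + 3*I)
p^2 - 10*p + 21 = (p - 7)*(p - 3)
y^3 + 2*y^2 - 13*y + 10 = (y - 2)*(y - 1)*(y + 5)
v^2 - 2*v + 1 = (v - 1)^2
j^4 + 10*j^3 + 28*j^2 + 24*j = j*(j + 2)^2*(j + 6)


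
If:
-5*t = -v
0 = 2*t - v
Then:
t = 0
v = 0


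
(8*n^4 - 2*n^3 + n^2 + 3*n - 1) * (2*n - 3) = 16*n^5 - 28*n^4 + 8*n^3 + 3*n^2 - 11*n + 3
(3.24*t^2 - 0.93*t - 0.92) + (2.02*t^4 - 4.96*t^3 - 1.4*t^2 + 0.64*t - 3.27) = 2.02*t^4 - 4.96*t^3 + 1.84*t^2 - 0.29*t - 4.19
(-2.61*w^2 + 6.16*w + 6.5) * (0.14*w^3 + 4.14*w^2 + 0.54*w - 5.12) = -0.3654*w^5 - 9.943*w^4 + 25.003*w^3 + 43.5996*w^2 - 28.0292*w - 33.28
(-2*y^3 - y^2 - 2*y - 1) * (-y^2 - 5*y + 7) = 2*y^5 + 11*y^4 - 7*y^3 + 4*y^2 - 9*y - 7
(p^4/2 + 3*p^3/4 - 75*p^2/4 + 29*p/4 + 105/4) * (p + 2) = p^5/2 + 7*p^4/4 - 69*p^3/4 - 121*p^2/4 + 163*p/4 + 105/2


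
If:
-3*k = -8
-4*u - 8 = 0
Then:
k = 8/3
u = -2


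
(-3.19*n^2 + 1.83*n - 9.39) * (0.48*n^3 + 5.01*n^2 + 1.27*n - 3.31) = -1.5312*n^5 - 15.1035*n^4 + 0.6098*n^3 - 34.1609*n^2 - 17.9826*n + 31.0809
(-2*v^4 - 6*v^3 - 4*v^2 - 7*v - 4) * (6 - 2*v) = 4*v^5 - 28*v^3 - 10*v^2 - 34*v - 24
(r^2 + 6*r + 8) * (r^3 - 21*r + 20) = r^5 + 6*r^4 - 13*r^3 - 106*r^2 - 48*r + 160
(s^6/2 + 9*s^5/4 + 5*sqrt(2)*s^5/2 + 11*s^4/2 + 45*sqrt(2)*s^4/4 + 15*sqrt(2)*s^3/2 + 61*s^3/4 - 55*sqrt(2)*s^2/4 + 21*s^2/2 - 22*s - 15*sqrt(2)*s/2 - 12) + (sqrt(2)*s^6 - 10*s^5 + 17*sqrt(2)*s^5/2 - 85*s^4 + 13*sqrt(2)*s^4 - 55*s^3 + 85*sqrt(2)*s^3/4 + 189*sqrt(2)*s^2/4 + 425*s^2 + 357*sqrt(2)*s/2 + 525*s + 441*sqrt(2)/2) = s^6/2 + sqrt(2)*s^6 - 31*s^5/4 + 11*sqrt(2)*s^5 - 159*s^4/2 + 97*sqrt(2)*s^4/4 - 159*s^3/4 + 115*sqrt(2)*s^3/4 + 67*sqrt(2)*s^2/2 + 871*s^2/2 + 171*sqrt(2)*s + 503*s - 12 + 441*sqrt(2)/2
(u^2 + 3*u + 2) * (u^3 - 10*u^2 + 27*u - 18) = u^5 - 7*u^4 - u^3 + 43*u^2 - 36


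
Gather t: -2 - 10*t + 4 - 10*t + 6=8 - 20*t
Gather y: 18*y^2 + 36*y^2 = 54*y^2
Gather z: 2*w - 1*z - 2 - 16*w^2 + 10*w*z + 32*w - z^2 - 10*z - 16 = -16*w^2 + 34*w - z^2 + z*(10*w - 11) - 18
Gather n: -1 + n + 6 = n + 5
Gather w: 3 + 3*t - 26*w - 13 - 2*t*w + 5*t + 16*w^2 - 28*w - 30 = 8*t + 16*w^2 + w*(-2*t - 54) - 40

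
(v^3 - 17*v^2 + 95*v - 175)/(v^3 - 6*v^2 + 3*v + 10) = (v^2 - 12*v + 35)/(v^2 - v - 2)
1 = 1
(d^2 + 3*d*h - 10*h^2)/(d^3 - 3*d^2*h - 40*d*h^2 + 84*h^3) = (d + 5*h)/(d^2 - d*h - 42*h^2)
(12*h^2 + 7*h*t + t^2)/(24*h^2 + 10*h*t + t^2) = (3*h + t)/(6*h + t)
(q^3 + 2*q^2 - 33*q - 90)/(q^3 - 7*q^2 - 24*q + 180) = (q + 3)/(q - 6)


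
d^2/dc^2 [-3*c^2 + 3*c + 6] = -6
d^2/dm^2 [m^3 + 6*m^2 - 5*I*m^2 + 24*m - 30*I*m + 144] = 6*m + 12 - 10*I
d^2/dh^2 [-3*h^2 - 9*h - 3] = -6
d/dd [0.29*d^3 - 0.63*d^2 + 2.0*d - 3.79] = 0.87*d^2 - 1.26*d + 2.0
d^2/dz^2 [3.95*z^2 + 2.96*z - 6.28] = 7.90000000000000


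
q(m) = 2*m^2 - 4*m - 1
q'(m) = 4*m - 4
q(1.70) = -2.02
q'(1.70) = 2.80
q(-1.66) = 11.15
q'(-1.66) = -10.64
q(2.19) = -0.17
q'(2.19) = 4.76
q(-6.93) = 122.77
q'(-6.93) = -31.72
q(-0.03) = -0.88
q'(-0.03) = -4.12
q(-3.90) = 45.02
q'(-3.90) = -19.60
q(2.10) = -0.58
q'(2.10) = 4.40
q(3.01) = 5.08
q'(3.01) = 8.04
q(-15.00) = 509.00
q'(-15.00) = -64.00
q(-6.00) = 95.00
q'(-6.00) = -28.00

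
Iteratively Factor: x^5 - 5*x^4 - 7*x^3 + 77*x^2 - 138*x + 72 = (x - 3)*(x^4 - 2*x^3 - 13*x^2 + 38*x - 24) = (x - 3)^2*(x^3 + x^2 - 10*x + 8) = (x - 3)^2*(x + 4)*(x^2 - 3*x + 2) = (x - 3)^2*(x - 2)*(x + 4)*(x - 1)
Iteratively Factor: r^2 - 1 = (r + 1)*(r - 1)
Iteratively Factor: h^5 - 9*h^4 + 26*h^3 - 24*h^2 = (h - 3)*(h^4 - 6*h^3 + 8*h^2) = (h - 3)*(h - 2)*(h^3 - 4*h^2) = (h - 4)*(h - 3)*(h - 2)*(h^2) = h*(h - 4)*(h - 3)*(h - 2)*(h)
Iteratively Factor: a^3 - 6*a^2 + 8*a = (a - 4)*(a^2 - 2*a) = a*(a - 4)*(a - 2)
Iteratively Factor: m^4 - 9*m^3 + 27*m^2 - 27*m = (m - 3)*(m^3 - 6*m^2 + 9*m) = (m - 3)^2*(m^2 - 3*m) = m*(m - 3)^2*(m - 3)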